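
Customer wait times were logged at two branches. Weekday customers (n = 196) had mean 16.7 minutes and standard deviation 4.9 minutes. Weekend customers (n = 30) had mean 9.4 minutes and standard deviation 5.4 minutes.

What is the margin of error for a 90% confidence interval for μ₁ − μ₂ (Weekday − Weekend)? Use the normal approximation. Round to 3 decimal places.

SE₁ = s₁/√n₁ = 4.9/√196 = 0.3500; SE₂ = 5.4/√30 = 0.9859.
Independent samples, unequal variances: SE_diff = √(SE₁² + SE₂²) = √(0.1225 + 0.97199881) = 1.0462.
z* = 1.645, so margin of error = 1.645 × 1.0462 = 1.7210.

1.721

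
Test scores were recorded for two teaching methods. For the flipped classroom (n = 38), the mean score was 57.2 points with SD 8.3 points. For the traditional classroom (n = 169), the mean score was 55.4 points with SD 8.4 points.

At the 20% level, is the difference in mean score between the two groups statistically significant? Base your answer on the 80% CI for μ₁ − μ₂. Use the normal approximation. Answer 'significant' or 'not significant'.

Standard errors of each mean: 8.3/√38 = 1.3464 and 8.4/√169 = 0.6462.
SE(x̄₁ − x̄₂) = √(1.3464² + 0.6462²) = 1.4934 for independent samples with unequal variances.
With z* = 1.282, the margin is 1.282 × 1.4934 = 1.9145.
x̄₁ − x̄₂ = 57.2 − 55.4 = 1.8000; the interval is 1.8000 ± 1.9145 = (-0.1145, 3.7145).
The interval (-0.1145, 3.7145) contains 0, so the difference is not significant.

not significant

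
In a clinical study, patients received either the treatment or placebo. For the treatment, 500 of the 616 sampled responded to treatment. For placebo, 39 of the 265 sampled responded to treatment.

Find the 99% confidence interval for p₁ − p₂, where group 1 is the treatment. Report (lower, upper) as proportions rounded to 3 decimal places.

(0.595, 0.734)

p̂₁ = 500/616 = 0.8117 and p̂₂ = 39/265 = 0.1472.
SE₁ = √(p̂₁(1−p̂₁)/n₁) = √(0.8117·0.1883/616) = 0.01575; SE₂ = √(0.1472·0.8528/265) = 0.02176.
Independent samples: SE of the difference = √(SE₁² + SE₂²) = √(0.0002480625 + 0.0004734976) = 0.02686.
z* for 99% confidence is 2.576, so the margin of error is 2.576 × 0.02686 = 0.06919.
Point estimate p̂₁ − p̂₂ = 0.8117 − 0.1472 = 0.6645.
0.6645 ± 0.06919 → (0.595, 0.734).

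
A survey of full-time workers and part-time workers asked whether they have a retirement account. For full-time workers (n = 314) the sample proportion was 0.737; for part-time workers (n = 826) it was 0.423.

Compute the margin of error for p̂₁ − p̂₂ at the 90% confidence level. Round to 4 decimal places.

0.0497

SE₁ = √(p̂₁(1−p̂₁)/n₁) = √(0.7370·0.2630/314) = 0.02485; SE₂ = √(0.4230·0.5770/826) = 0.01719.
Independent samples: SE of the difference = √(SE₁² + SE₂²) = √(0.0006175225 + 0.0002954961) = 0.03022.
z* for 90% confidence is 1.645, so the margin of error is 1.645 × 0.03022 = 0.04971.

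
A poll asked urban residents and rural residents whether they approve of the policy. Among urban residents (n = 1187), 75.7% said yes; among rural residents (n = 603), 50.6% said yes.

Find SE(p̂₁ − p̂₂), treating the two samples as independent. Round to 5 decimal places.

0.02386

The two standard errors are √(0.7570×0.2430/1187) = 0.01245 and √(0.5060×0.4940/603) = 0.02036.
Because the samples are independent, SE_diff = √(0.01245² + 0.02036²) = 0.02386.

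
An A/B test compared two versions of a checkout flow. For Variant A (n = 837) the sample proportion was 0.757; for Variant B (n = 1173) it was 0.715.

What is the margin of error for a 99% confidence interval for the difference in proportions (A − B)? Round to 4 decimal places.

0.0511

The two standard errors are √(0.7570×0.2430/837) = 0.01482 and √(0.7150×0.2850/1173) = 0.01318.
Because the samples are independent, SE_diff = √(0.01482² + 0.01318²) = 0.01983.
Using z* = 2.576 for 99%, ME = 2.576 × 0.01983 = 0.05108.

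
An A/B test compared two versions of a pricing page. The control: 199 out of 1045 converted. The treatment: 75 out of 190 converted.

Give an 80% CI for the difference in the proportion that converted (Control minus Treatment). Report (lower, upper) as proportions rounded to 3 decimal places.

(-0.252, -0.156)

First, p̂₁ = 199/1045 = 0.1904; p̂₂ = 75/190 = 0.3947.
The two standard errors are √(0.1904×0.8096/1045) = 0.01215 and √(0.3947×0.6053/190) = 0.03546.
Because the samples are independent, SE_diff = √(0.01215² + 0.03546²) = 0.03748.
Using z* = 1.282 for 80%, ME = 1.282 × 0.03748 = 0.04805.
p̂₁ − p̂₂ = -0.2043; interval -0.2043 ± 0.04805 gives (-0.252, -0.156).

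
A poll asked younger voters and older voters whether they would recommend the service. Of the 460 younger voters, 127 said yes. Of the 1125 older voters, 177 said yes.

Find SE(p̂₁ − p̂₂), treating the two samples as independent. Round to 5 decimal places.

0.02350

Sample proportions: 127/460 = 0.2761, 177/1125 = 0.1573.
Each SE is √(p̂(1−p̂)/n): √(0.2761·0.7239/460) = 0.02084 and √(0.1573·0.8427/1125) = 0.01085.
SE(p̂₁ − p̂₂) = √(SE₁² + SE₂²) = √(0.0004343056 + 0.0001177225) = 0.02350, since the two samples are independent.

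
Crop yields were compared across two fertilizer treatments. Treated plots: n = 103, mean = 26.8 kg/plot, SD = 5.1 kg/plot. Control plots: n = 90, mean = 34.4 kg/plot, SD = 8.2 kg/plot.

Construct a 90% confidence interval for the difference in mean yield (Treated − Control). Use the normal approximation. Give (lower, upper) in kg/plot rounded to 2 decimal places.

Standard errors of each mean: 5.1/√103 = 0.5025 and 8.2/√90 = 0.8644.
SE(x̄₁ − x̄₂) = √(0.5025² + 0.8644²) = 0.9998 for independent samples with unequal variances.
With z* = 1.645, the margin is 1.645 × 0.9998 = 1.6447.
x̄₁ − x̄₂ = 26.8 − 34.4 = -7.6000; the interval is -7.6000 ± 1.6447 = (-9.24, -5.96).

(-9.24, -5.96)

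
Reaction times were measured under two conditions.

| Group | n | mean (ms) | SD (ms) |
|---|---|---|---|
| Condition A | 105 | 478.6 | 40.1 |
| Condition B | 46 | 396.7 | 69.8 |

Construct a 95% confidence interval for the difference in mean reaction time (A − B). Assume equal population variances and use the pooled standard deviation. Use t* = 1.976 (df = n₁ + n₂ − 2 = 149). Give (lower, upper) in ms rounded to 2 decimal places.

Pooled variance s_p² = [104·40.1² + 45·69.8²] / (105+46−2) = 2593.7909, so s_p = 50.9293.
SE_diff = s_p·√(1/n₁ + 1/n₂) = 50.9293·√(1/105 + 1/46) = 9.0050.
t* = 1.976; margin = 1.976 × 9.0050 = 17.7939.
Difference = 478.6 − 396.7 = 81.9000.
81.9000 ± 17.7939 → (64.11, 99.69).

(64.11, 99.69)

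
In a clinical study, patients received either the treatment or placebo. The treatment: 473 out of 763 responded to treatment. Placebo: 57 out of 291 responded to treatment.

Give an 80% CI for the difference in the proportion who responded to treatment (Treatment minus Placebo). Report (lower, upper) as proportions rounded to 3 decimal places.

(0.387, 0.461)

First, p̂₁ = 473/763 = 0.6199; p̂₂ = 57/291 = 0.1959.
The two standard errors are √(0.6199×0.3801/763) = 0.01757 and √(0.1959×0.8041/291) = 0.02327.
Because the samples are independent, SE_diff = √(0.01757² + 0.02327²) = 0.02916.
Using z* = 1.282 for 80%, ME = 1.282 × 0.02916 = 0.03738.
p̂₁ − p̂₂ = 0.4240; interval 0.4240 ± 0.03738 gives (0.387, 0.461).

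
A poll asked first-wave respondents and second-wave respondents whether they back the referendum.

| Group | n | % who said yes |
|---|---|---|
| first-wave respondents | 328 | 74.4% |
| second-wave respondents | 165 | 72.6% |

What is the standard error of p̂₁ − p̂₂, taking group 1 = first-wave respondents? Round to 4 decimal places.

The two standard errors are √(0.7440×0.2560/328) = 0.02410 and √(0.7260×0.2740/165) = 0.03472.
Because the samples are independent, SE_diff = √(0.02410² + 0.03472²) = 0.04226.

0.0423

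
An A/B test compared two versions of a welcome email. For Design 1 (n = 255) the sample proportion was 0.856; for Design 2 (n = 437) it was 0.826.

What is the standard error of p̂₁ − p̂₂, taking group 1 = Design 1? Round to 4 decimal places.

0.0285

The two standard errors are √(0.8560×0.1440/255) = 0.02199 and √(0.8260×0.1740/437) = 0.01814.
Because the samples are independent, SE_diff = √(0.02199² + 0.01814²) = 0.02851.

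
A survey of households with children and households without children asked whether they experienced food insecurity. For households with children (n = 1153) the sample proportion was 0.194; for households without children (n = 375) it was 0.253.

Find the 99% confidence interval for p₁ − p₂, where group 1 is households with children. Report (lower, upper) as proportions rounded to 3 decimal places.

Each SE is √(p̂(1−p̂)/n): √(0.1940·0.8060/1153) = 0.01165 and √(0.2530·0.7470/375) = 0.02245.
SE(p̂₁ − p̂₂) = √(SE₁² + SE₂²) = √(0.0001357225 + 0.0005040025) = 0.02529, since the two samples are independent.
At 99% confidence z* = 2.576; margin = 2.576 × 0.02529 = 0.06515.
The difference is 0.1940 − 0.2530 = -0.0590, so the interval is -0.0590 ± 0.06515 = (-0.124, 0.006).

(-0.124, 0.006)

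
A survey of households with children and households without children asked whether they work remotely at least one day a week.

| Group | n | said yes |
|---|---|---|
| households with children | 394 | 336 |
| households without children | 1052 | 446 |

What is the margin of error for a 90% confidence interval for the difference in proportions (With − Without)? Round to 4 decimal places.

0.0386

First, p̂₁ = 336/394 = 0.8528; p̂₂ = 446/1052 = 0.4240.
The two standard errors are √(0.8528×0.1472/394) = 0.01785 and √(0.4240×0.5760/1052) = 0.01524.
Because the samples are independent, SE_diff = √(0.01785² + 0.01524²) = 0.02347.
Using z* = 1.645 for 90%, ME = 1.645 × 0.02347 = 0.03861.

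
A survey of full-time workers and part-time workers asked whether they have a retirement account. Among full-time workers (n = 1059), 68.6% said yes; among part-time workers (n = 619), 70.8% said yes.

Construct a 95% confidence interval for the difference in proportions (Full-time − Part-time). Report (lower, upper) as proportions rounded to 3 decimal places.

(-0.067, 0.023)

SE₁ = √(p̂₁(1−p̂₁)/n₁) = √(0.6860·0.3140/1059) = 0.01426; SE₂ = √(0.7080·0.2920/619) = 0.01828.
Independent samples: SE of the difference = √(SE₁² + SE₂²) = √(0.0002033476 + 0.0003341584) = 0.02318.
z* for 95% confidence is 1.960, so the margin of error is 1.960 × 0.02318 = 0.04543.
Point estimate p̂₁ − p̂₂ = 0.6860 − 0.7080 = -0.0220.
-0.0220 ± 0.04543 → (-0.067, 0.023).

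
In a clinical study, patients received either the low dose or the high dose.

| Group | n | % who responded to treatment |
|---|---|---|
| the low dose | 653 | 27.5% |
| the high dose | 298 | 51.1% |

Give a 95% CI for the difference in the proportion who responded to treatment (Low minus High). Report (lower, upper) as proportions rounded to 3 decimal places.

SE₁ = √(p̂₁(1−p̂₁)/n₁) = √(0.2750·0.7250/653) = 0.01747; SE₂ = √(0.5110·0.4890/298) = 0.02896.
Independent samples: SE of the difference = √(SE₁² + SE₂²) = √(0.0003052009 + 0.0008386816) = 0.03382.
z* for 95% confidence is 1.960, so the margin of error is 1.960 × 0.03382 = 0.06629.
Point estimate p̂₁ − p̂₂ = 0.2750 − 0.5110 = -0.2360.
-0.2360 ± 0.06629 → (-0.302, -0.170).

(-0.302, -0.170)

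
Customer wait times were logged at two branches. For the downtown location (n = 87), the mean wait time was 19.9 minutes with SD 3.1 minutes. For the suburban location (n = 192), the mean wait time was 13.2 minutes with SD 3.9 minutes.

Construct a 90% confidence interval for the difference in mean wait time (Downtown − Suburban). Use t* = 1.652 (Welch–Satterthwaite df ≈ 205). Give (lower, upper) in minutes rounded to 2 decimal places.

Standard errors of each mean: 3.1/√87 = 0.3324 and 3.9/√192 = 0.2815.
SE(x̄₁ − x̄₂) = √(0.3324² + 0.2815²) = 0.4356 for independent samples with unequal variances.
With t* = 1.652, the margin is 1.652 × 0.4356 = 0.7196.
x̄₁ − x̄₂ = 19.9 − 13.2 = 6.7000; the interval is 6.7000 ± 0.7196 = (5.98, 7.42).

(5.98, 7.42)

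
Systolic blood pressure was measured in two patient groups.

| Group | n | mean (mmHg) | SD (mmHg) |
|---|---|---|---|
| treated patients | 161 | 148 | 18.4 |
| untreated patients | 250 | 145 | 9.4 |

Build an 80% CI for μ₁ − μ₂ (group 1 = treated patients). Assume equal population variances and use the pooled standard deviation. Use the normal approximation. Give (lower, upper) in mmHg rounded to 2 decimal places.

(1.23, 4.77)

Pooled variance s_p² = [160·18.4² + 249·9.4²] / (161+250−2) = 186.2378, so s_p = 13.6469.
SE_diff = s_p·√(1/n₁ + 1/n₂) = 13.6469·√(1/161 + 1/250) = 1.3790.
z* = 1.282; margin = 1.282 × 1.3790 = 1.7679.
Difference = 148 − 145 = 3.0000.
3.0000 ± 1.7679 → (1.23, 4.77).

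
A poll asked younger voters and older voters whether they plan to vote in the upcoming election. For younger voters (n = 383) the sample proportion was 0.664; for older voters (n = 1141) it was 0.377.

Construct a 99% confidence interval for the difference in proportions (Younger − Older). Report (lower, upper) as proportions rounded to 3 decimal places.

SE₁ = √(p̂₁(1−p̂₁)/n₁) = √(0.6640·0.3360/383) = 0.02414; SE₂ = √(0.3770·0.6230/1141) = 0.01435.
Independent samples: SE of the difference = √(SE₁² + SE₂²) = √(0.0005827396 + 0.0002059225) = 0.02808.
z* for 99% confidence is 2.576, so the margin of error is 2.576 × 0.02808 = 0.07233.
Point estimate p̂₁ − p̂₂ = 0.6640 − 0.3770 = 0.2870.
0.2870 ± 0.07233 → (0.215, 0.359).

(0.215, 0.359)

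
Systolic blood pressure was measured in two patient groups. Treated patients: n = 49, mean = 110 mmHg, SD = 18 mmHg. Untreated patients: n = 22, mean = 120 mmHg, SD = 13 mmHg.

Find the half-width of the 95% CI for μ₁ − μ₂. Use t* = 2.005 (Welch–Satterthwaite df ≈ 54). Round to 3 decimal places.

7.580

Per-group SEs: s₁/√n₁ = 18/√49 = 2.5714, s₂/√n₂ = 13/√22 = 2.7716.
Unpooled SE of the difference: √(6.61209796 + 7.68176656) = 3.7807.
Margin of error = t* · SE = 2.005 × 3.7807 = 7.5803.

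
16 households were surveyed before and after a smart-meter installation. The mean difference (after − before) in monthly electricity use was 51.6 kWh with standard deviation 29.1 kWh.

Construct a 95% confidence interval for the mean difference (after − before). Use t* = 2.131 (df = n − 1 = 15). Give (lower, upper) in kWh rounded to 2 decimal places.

Paired design: SE = s_d/√n = 29.1/√16 = 7.2750.
t* = 2.131; margin of error = 2.131 × 7.2750 = 15.5030.
51.6 ± 15.5030 → (36.10, 67.10).

(36.10, 67.10)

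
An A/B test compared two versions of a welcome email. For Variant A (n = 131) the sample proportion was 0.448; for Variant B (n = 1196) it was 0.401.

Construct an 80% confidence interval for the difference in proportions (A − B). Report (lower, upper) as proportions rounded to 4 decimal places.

Each SE is √(p̂(1−p̂)/n): √(0.4480·0.5520/131) = 0.04345 and √(0.4010·0.5990/1196) = 0.01417.
SE(p̂₁ − p̂₂) = √(SE₁² + SE₂²) = √(0.0018879025 + 0.0002007889) = 0.04570, since the two samples are independent.
At 80% confidence z* = 1.282; margin = 1.282 × 0.04570 = 0.05859.
The difference is 0.4480 − 0.4010 = 0.0470, so the interval is 0.0470 ± 0.05859 = (-0.0116, 0.1056).

(-0.0116, 0.1056)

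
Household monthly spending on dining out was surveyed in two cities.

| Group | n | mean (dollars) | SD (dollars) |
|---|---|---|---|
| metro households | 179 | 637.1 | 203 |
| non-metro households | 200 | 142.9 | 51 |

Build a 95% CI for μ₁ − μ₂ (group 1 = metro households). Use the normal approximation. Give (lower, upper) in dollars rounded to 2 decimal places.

(463.63, 524.77)

Per-group SEs: s₁/√n₁ = 203/√179 = 15.1729, s₂/√n₂ = 51/√200 = 3.6062.
Unpooled SE of the difference: √(230.21689441 + 13.00467844) = 15.5956.
Margin of error = z* · SE = 1.960 × 15.5956 = 30.5674.
x̄₁ − x̄₂ = 637.1 − 142.9 = 494.2000.
CI: 494.2000 ± 30.5674 = (463.63, 524.77).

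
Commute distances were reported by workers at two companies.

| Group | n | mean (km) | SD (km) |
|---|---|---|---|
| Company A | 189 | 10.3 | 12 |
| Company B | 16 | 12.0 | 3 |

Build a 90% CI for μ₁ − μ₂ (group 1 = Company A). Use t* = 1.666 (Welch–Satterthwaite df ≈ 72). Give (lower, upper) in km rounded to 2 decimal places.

(-3.62, 0.22)

Standard errors of each mean: 12/√189 = 0.8729 and 3/√16 = 0.7500.
SE(x̄₁ − x̄₂) = √(0.8729² + 0.7500²) = 1.1508 for independent samples with unequal variances.
With t* = 1.666, the margin is 1.666 × 1.1508 = 1.9172.
x̄₁ − x̄₂ = 10.3 − 12.0 = -1.7000; the interval is -1.7000 ± 1.9172 = (-3.62, 0.22).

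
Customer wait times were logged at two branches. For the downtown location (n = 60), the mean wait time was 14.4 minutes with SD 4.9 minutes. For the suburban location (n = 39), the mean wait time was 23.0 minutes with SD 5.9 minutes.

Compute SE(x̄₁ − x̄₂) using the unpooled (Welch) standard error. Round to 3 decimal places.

SE₁ = s₁/√n₁ = 4.9/√60 = 0.6326; SE₂ = 5.9/√39 = 0.9448.
Independent samples, unequal variances: SE_diff = √(SE₁² + SE₂²) = √(0.40018276 + 0.89264704) = 1.1370.

1.137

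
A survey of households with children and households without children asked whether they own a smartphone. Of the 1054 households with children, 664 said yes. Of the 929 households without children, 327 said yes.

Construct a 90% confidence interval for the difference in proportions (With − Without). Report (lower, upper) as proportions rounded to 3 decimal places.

p̂₁ = 664/1054 = 0.6300 and p̂₂ = 327/929 = 0.3520.
SE₁ = √(p̂₁(1−p̂₁)/n₁) = √(0.6300·0.3700/1054) = 0.01487; SE₂ = √(0.3520·0.6480/929) = 0.01567.
Independent samples: SE of the difference = √(SE₁² + SE₂²) = √(0.0002211169 + 0.0002455489) = 0.02160.
z* for 90% confidence is 1.645, so the margin of error is 1.645 × 0.02160 = 0.03553.
Point estimate p̂₁ − p̂₂ = 0.6300 − 0.3520 = 0.2780.
0.2780 ± 0.03553 → (0.242, 0.314).

(0.242, 0.314)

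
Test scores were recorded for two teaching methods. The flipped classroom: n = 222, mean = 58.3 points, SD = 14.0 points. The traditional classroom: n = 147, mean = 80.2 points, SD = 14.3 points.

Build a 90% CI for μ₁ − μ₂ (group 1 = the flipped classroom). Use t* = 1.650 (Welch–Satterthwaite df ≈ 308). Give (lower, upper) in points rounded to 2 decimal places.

Standard errors of each mean: 14.0/√222 = 0.9396 and 14.3/√147 = 1.1794.
SE(x̄₁ − x̄₂) = √(0.9396² + 1.1794²) = 1.5079 for independent samples with unequal variances.
With t* = 1.650, the margin is 1.650 × 1.5079 = 2.4880.
x̄₁ − x̄₂ = 58.3 − 80.2 = -21.9000; the interval is -21.9000 ± 2.4880 = (-24.39, -19.41).

(-24.39, -19.41)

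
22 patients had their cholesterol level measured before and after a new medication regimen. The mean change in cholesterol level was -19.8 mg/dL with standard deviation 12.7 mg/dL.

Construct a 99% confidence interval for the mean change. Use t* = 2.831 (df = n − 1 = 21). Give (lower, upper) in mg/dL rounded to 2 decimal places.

This is a matched-pairs design, so SE = s_d/√n = 12.7/√22 = 2.7076.
Margin = 2.831 × 2.7076 = 7.6652; the interval is -19.8 ± 7.6652 = (-27.47, -12.13).

(-27.47, -12.13)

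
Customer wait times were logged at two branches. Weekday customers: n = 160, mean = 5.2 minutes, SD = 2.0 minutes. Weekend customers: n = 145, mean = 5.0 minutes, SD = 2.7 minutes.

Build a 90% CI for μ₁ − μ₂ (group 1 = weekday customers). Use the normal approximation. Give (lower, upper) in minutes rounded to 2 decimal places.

(-0.25, 0.65)

SE₁ = s₁/√n₁ = 2.0/√160 = 0.1581; SE₂ = 2.7/√145 = 0.2242.
Independent samples, unequal variances: SE_diff = √(SE₁² + SE₂²) = √(0.02499561 + 0.05026564) = 0.2743.
z* = 1.645, so margin of error = 1.645 × 0.2743 = 0.4512.
Difference in means = 5.2 − 5.0 = 0.2000.
0.2000 ± 0.4512 → (-0.25, 0.65).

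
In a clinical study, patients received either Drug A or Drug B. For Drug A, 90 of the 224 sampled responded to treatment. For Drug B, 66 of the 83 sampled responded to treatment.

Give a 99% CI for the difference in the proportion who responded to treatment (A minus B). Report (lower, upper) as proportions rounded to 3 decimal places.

Sample proportions: 90/224 = 0.4018, 66/83 = 0.7952.
Each SE is √(p̂(1−p̂)/n): √(0.4018·0.5982/224) = 0.03276 and √(0.7952·0.2048/83) = 0.04430.
SE(p̂₁ − p̂₂) = √(SE₁² + SE₂²) = √(0.0010732176 + 0.00196249) = 0.05510, since the two samples are independent.
At 99% confidence z* = 2.576; margin = 2.576 × 0.05510 = 0.14194.
The difference is 0.4018 − 0.7952 = -0.3934, so the interval is -0.3934 ± 0.14194 = (-0.535, -0.251).

(-0.535, -0.251)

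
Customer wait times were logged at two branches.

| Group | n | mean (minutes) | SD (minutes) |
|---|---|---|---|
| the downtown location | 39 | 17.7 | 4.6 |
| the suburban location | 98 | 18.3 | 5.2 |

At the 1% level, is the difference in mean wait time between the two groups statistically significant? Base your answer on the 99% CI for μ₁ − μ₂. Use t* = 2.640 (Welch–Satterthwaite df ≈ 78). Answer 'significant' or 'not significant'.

not significant

Per-group SEs: s₁/√n₁ = 4.6/√39 = 0.7366, s₂/√n₂ = 5.2/√98 = 0.5253.
Unpooled SE of the difference: √(0.54257956 + 0.27594009) = 0.9047.
Margin of error = t* · SE = 2.640 × 0.9047 = 2.3884.
x̄₁ − x̄₂ = 17.7 − 18.3 = -0.6000.
CI: -0.6000 ± 2.3884 = (-2.9884, 1.7884).
The interval (-2.9884, 1.7884) contains 0, so the difference is not significant.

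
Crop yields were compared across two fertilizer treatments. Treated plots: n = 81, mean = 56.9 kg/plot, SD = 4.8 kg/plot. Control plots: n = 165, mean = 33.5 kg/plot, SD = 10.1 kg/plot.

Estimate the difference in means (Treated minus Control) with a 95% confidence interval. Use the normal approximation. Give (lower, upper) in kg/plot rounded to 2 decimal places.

SE₁ = s₁/√n₁ = 4.8/√81 = 0.5333; SE₂ = 10.1/√165 = 0.7863.
Independent samples, unequal variances: SE_diff = √(SE₁² + SE₂²) = √(0.28440889 + 0.61826769) = 0.9501.
z* = 1.960, so margin of error = 1.960 × 0.9501 = 1.8622.
Difference in means = 56.9 − 33.5 = 23.4000.
23.4000 ± 1.8622 → (21.54, 25.26).

(21.54, 25.26)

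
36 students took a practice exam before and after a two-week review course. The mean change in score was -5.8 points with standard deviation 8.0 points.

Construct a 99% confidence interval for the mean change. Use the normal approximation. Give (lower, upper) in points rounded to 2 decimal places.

(-9.23, -2.37)

Paired design: SE = s_d/√n = 8.0/√36 = 1.3333.
z* = 2.576; margin of error = 2.576 × 1.3333 = 3.4346.
-5.8 ± 3.4346 → (-9.23, -2.37).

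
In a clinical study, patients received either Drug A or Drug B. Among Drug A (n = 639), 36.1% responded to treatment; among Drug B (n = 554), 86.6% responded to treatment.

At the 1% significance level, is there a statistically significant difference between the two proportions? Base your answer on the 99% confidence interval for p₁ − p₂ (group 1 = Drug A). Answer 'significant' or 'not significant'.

significant

Each SE is √(p̂(1−p̂)/n): √(0.3610·0.6390/639) = 0.01900 and √(0.8660·0.1340/554) = 0.01447.
SE(p̂₁ − p̂₂) = √(SE₁² + SE₂²) = √(0.000361 + 0.0002093809) = 0.02388, since the two samples are independent.
At 99% confidence z* = 2.576; margin = 2.576 × 0.02388 = 0.06151.
The difference is 0.3610 − 0.8660 = -0.5050, so the interval is -0.5050 ± 0.06151 = (-0.56651, -0.44349).
The interval (-0.56651, -0.44349) does not contain 0, so the difference is significant.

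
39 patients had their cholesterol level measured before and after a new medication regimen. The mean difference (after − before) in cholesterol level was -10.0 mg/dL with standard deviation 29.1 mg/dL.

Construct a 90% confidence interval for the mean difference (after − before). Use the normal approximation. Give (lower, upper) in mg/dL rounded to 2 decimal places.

Paired design: SE = s_d/√n = 29.1/√39 = 4.6597.
z* = 1.645; margin of error = 1.645 × 4.6597 = 7.6652.
-10.0 ± 7.6652 → (-17.67, -2.33).

(-17.67, -2.33)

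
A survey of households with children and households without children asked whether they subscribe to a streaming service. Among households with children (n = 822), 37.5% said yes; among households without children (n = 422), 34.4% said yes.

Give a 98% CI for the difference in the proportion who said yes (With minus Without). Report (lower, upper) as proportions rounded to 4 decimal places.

The two standard errors are √(0.3750×0.6250/822) = 0.01689 and √(0.3440×0.6560/422) = 0.02312.
Because the samples are independent, SE_diff = √(0.01689² + 0.02312²) = 0.02863.
Using z* = 2.326 for 98%, ME = 2.326 × 0.02863 = 0.06659.
p̂₁ − p̂₂ = 0.0310; interval 0.0310 ± 0.06659 gives (-0.0356, 0.0976).

(-0.0356, 0.0976)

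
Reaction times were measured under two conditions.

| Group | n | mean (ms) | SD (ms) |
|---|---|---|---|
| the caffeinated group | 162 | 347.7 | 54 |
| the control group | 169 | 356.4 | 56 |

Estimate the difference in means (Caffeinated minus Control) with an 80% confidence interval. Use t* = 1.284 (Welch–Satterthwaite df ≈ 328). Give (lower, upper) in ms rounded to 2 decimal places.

SE₁ = s₁/√n₁ = 54/√162 = 4.2426; SE₂ = 56/√169 = 4.3077.
Independent samples, unequal variances: SE_diff = √(SE₁² + SE₂²) = √(17.99965476 + 18.55627929) = 6.0462.
t* = 1.284, so margin of error = 1.284 × 6.0462 = 7.7633.
Difference in means = 347.7 − 356.4 = -8.7000.
-8.7000 ± 7.7633 → (-16.46, -0.94).

(-16.46, -0.94)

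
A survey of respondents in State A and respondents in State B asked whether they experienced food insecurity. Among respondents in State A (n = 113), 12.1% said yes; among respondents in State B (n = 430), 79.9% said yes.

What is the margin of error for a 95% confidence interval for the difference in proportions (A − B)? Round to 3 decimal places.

0.071

The two standard errors are √(0.1210×0.8790/113) = 0.03068 and √(0.7990×0.2010/430) = 0.01933.
Because the samples are independent, SE_diff = √(0.03068² + 0.01933²) = 0.03626.
Using z* = 1.960 for 95%, ME = 1.960 × 0.03626 = 0.07107.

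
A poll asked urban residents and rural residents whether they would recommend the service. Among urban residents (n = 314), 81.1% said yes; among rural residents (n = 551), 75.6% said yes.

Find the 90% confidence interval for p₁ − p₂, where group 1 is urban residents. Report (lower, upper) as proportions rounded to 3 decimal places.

Each SE is √(p̂(1−p̂)/n): √(0.8110·0.1890/314) = 0.02209 and √(0.7560·0.2440/551) = 0.01830.
SE(p̂₁ − p̂₂) = √(SE₁² + SE₂²) = √(0.0004879681 + 0.00033489) = 0.02869, since the two samples are independent.
At 90% confidence z* = 1.645; margin = 1.645 × 0.02869 = 0.04720.
The difference is 0.8110 − 0.7560 = 0.0550, so the interval is 0.0550 ± 0.04720 = (0.008, 0.102).

(0.008, 0.102)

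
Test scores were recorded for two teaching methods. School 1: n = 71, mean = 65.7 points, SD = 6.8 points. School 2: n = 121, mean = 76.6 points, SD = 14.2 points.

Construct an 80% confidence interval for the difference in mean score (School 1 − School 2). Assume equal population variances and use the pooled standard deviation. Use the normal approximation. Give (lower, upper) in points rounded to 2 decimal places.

Pooled variance s_p² = [70·6.8² + 120·14.2²] / (71+121−2) = 144.3874, so s_p = 12.0161.
SE_diff = s_p·√(1/n₁ + 1/n₂) = 12.0161·√(1/71 + 1/121) = 1.7964.
z* = 1.282; margin = 1.282 × 1.7964 = 2.3030.
Difference = 65.7 − 76.6 = -10.9000.
-10.9000 ± 2.3030 → (-13.20, -8.60).

(-13.20, -8.60)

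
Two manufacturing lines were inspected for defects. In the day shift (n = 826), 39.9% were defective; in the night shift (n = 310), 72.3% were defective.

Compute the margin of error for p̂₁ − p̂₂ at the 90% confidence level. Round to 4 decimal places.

0.0503

SE₁ = √(p̂₁(1−p̂₁)/n₁) = √(0.3990·0.6010/826) = 0.01704; SE₂ = √(0.7230·0.2770/310) = 0.02542.
Independent samples: SE of the difference = √(SE₁² + SE₂²) = √(0.0002903616 + 0.0006461764) = 0.03060.
z* for 90% confidence is 1.645, so the margin of error is 1.645 × 0.03060 = 0.05034.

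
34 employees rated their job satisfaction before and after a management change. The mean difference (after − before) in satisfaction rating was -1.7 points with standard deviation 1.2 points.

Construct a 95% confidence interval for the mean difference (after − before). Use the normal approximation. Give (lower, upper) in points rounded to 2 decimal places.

(-2.10, -1.30)

This is a matched-pairs design, so SE = s_d/√n = 1.2/√34 = 0.2058.
Margin = 1.960 × 0.2058 = 0.4034; the interval is -1.7 ± 0.4034 = (-2.10, -1.30).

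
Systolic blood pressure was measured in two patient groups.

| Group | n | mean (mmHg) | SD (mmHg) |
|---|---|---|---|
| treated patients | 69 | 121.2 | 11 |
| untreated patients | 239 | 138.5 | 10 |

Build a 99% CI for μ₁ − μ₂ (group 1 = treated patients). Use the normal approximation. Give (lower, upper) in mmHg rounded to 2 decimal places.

Standard errors of each mean: 11/√69 = 1.3242 and 10/√239 = 0.6468.
SE(x̄₁ − x̄₂) = √(1.3242² + 0.6468²) = 1.4737 for independent samples with unequal variances.
With z* = 2.576, the margin is 2.576 × 1.4737 = 3.7963.
x̄₁ − x̄₂ = 121.2 − 138.5 = -17.3000; the interval is -17.3000 ± 3.7963 = (-21.10, -13.50).

(-21.10, -13.50)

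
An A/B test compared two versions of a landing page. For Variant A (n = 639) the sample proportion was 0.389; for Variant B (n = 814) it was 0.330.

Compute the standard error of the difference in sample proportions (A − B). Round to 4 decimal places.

Each SE is √(p̂(1−p̂)/n): √(0.3890·0.6110/639) = 0.01929 and √(0.3300·0.6700/814) = 0.01648.
SE(p̂₁ − p̂₂) = √(SE₁² + SE₂²) = √(0.0003721041 + 0.0002715904) = 0.02537, since the two samples are independent.

0.0254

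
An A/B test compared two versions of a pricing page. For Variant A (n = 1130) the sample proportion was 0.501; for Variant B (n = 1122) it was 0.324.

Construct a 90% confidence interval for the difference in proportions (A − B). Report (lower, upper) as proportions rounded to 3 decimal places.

(0.143, 0.211)

Each SE is √(p̂(1−p̂)/n): √(0.5010·0.4990/1130) = 0.01487 and √(0.3240·0.6760/1122) = 0.01397.
SE(p̂₁ − p̂₂) = √(SE₁² + SE₂²) = √(0.0002211169 + 0.0001951609) = 0.02040, since the two samples are independent.
At 90% confidence z* = 1.645; margin = 1.645 × 0.02040 = 0.03356.
The difference is 0.5010 − 0.3240 = 0.1770, so the interval is 0.1770 ± 0.03356 = (0.143, 0.211).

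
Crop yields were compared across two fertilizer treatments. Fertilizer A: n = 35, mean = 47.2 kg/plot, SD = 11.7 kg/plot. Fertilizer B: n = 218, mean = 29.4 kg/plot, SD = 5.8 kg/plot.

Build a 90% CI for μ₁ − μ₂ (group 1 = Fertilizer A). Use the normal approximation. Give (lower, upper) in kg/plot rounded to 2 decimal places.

(14.48, 21.12)

Per-group SEs: s₁/√n₁ = 11.7/√35 = 1.9777, s₂/√n₂ = 5.8/√218 = 0.3928.
Unpooled SE of the difference: √(3.91129729 + 0.15429184) = 2.0163.
Margin of error = z* · SE = 1.645 × 2.0163 = 3.3168.
x̄₁ − x̄₂ = 47.2 − 29.4 = 17.8000.
CI: 17.8000 ± 3.3168 = (14.48, 21.12).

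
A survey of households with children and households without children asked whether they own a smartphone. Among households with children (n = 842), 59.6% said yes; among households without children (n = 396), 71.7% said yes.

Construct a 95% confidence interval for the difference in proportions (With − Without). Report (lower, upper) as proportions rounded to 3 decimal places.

The two standard errors are √(0.5960×0.4040/842) = 0.01691 and √(0.7170×0.2830/396) = 0.02264.
Because the samples are independent, SE_diff = √(0.01691² + 0.02264²) = 0.02826.
Using z* = 1.960 for 95%, ME = 1.960 × 0.02826 = 0.05539.
p̂₁ − p̂₂ = -0.1210; interval -0.1210 ± 0.05539 gives (-0.176, -0.066).

(-0.176, -0.066)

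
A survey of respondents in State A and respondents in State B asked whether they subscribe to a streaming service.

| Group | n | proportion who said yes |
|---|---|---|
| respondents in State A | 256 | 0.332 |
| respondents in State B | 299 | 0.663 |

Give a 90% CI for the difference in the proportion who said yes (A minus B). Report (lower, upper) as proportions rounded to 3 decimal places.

Each SE is √(p̂(1−p̂)/n): √(0.3320·0.6680/256) = 0.02943 and √(0.6630·0.3370/299) = 0.02734.
SE(p̂₁ − p̂₂) = √(SE₁² + SE₂²) = √(0.0008661249 + 0.0007474756) = 0.04017, since the two samples are independent.
At 90% confidence z* = 1.645; margin = 1.645 × 0.04017 = 0.06608.
The difference is 0.3320 − 0.6630 = -0.3310, so the interval is -0.3310 ± 0.06608 = (-0.397, -0.265).

(-0.397, -0.265)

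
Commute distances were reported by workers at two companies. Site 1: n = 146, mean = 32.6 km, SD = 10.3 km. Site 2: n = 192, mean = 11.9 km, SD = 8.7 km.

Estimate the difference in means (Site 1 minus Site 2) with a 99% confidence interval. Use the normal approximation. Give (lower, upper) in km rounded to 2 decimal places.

(17.97, 23.43)

Per-group SEs: s₁/√n₁ = 10.3/√146 = 0.8524, s₂/√n₂ = 8.7/√192 = 0.6279.
Unpooled SE of the difference: √(0.72658576 + 0.39425841) = 1.0587.
Margin of error = z* · SE = 2.576 × 1.0587 = 2.7272.
x̄₁ − x̄₂ = 32.6 − 11.9 = 20.7000.
CI: 20.7000 ± 2.7272 = (17.97, 23.43).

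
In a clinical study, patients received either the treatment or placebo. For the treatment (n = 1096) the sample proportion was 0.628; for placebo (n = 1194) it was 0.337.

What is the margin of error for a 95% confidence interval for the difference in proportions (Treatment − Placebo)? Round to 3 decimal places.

The two standard errors are √(0.6280×0.3720/1096) = 0.01460 and √(0.3370×0.6630/1194) = 0.01368.
Because the samples are independent, SE_diff = √(0.01460² + 0.01368²) = 0.02001.
Using z* = 1.960 for 95%, ME = 1.960 × 0.02001 = 0.03922.

0.039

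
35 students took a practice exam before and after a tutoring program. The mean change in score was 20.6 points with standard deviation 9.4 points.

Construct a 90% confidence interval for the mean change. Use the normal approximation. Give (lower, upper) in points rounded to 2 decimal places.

Paired design: SE = s_d/√n = 9.4/√35 = 1.5889.
z* = 1.645; margin of error = 1.645 × 1.5889 = 2.6137.
20.6 ± 2.6137 → (17.99, 23.21).

(17.99, 23.21)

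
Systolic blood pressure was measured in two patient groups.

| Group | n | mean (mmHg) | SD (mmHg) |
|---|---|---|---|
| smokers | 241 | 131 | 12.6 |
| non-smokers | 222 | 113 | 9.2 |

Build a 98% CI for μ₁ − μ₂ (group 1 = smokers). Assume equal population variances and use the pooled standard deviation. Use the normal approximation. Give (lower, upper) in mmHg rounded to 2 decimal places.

(15.60, 20.40)

s_p = √[((n₁−1)s₁² + (n₂−1)s₂²)/(n₁+n₂−2)] = √[(240·12.6² + 221·9.2²)/461] = 11.1008.
SE = 11.1008·√(1/241 + 1/222) = 1.0327.
With z* = 2.326, margin = 2.326 × 1.0327 = 2.4021.
x̄₁ − x̄₂ = 131 − 113 = 18.0000; interval 18.0000 ± 2.4021 = (15.60, 20.40).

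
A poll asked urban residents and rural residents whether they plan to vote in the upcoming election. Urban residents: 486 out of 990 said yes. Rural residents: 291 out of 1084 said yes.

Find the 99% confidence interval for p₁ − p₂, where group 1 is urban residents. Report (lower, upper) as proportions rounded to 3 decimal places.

First, p̂₁ = 486/990 = 0.4909; p̂₂ = 291/1084 = 0.2685.
The two standard errors are √(0.4909×0.5091/990) = 0.01589 and √(0.2685×0.7315/1084) = 0.01346.
Because the samples are independent, SE_diff = √(0.01589² + 0.01346²) = 0.02082.
Using z* = 2.576 for 99%, ME = 2.576 × 0.02082 = 0.05363.
p̂₁ − p̂₂ = 0.2224; interval 0.2224 ± 0.05363 gives (0.169, 0.276).

(0.169, 0.276)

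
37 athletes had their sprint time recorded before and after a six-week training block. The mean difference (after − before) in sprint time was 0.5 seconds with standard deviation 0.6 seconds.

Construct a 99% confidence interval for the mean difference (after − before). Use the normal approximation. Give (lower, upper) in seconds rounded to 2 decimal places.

(0.25, 0.75)

Paired design: SE = s_d/√n = 0.6/√37 = 0.0986.
z* = 2.576; margin of error = 2.576 × 0.0986 = 0.2540.
0.5 ± 0.2540 → (0.25, 0.75).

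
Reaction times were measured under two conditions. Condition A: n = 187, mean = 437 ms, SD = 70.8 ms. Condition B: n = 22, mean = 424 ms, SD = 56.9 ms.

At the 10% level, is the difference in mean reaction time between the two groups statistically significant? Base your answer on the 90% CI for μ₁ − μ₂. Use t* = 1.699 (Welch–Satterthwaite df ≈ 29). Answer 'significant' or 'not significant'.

Standard errors of each mean: 70.8/√187 = 5.1774 and 56.9/√22 = 12.1311.
SE(x̄₁ − x̄₂) = √(5.1774² + 12.1311²) = 13.1897 for independent samples with unequal variances.
With t* = 1.699, the margin is 1.699 × 13.1897 = 22.4093.
x̄₁ − x̄₂ = 437 − 424 = 13.0000; the interval is 13.0000 ± 22.4093 = (-9.4093, 35.4093).
The interval (-9.4093, 35.4093) contains 0, so the difference is not significant.

not significant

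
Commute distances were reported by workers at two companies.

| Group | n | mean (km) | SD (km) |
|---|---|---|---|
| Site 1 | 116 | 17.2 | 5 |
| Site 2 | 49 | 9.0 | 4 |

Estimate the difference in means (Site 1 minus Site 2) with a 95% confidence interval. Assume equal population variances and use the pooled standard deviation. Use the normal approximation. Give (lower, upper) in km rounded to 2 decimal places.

s_p = √[((n₁−1)s₁² + (n₂−1)s₂²)/(n₁+n₂−2)] = √[(115·5² + 48·4²)/163] = 4.7275.
SE = 4.7275·√(1/116 + 1/49) = 0.8055.
With z* = 1.960, margin = 1.960 × 0.8055 = 1.5788.
x̄₁ − x̄₂ = 17.2 − 9.0 = 8.2000; interval 8.2000 ± 1.5788 = (6.62, 9.78).

(6.62, 9.78)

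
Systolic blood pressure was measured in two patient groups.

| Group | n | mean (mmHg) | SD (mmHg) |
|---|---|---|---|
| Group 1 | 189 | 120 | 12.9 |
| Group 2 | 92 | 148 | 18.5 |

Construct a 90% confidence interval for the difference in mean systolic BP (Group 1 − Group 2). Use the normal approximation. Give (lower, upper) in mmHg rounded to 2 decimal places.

(-31.53, -24.47)

SE₁ = s₁/√n₁ = 12.9/√189 = 0.9383; SE₂ = 18.5/√92 = 1.9288.
Independent samples, unequal variances: SE_diff = √(SE₁² + SE₂²) = √(0.88040689 + 3.72026944) = 2.1449.
z* = 1.645, so margin of error = 1.645 × 2.1449 = 3.5284.
Difference in means = 120 − 148 = -28.0000.
-28.0000 ± 3.5284 → (-31.53, -24.47).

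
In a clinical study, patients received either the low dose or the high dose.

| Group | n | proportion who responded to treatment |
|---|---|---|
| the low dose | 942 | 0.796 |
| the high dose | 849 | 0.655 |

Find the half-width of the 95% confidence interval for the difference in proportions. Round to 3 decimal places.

SE₁ = √(p̂₁(1−p̂₁)/n₁) = √(0.7960·0.2040/942) = 0.01313; SE₂ = √(0.6550·0.3450/849) = 0.01631.
Independent samples: SE of the difference = √(SE₁² + SE₂²) = √(0.0001723969 + 0.0002660161) = 0.02094.
z* for 95% confidence is 1.960, so the margin of error is 1.960 × 0.02094 = 0.04104.

0.041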